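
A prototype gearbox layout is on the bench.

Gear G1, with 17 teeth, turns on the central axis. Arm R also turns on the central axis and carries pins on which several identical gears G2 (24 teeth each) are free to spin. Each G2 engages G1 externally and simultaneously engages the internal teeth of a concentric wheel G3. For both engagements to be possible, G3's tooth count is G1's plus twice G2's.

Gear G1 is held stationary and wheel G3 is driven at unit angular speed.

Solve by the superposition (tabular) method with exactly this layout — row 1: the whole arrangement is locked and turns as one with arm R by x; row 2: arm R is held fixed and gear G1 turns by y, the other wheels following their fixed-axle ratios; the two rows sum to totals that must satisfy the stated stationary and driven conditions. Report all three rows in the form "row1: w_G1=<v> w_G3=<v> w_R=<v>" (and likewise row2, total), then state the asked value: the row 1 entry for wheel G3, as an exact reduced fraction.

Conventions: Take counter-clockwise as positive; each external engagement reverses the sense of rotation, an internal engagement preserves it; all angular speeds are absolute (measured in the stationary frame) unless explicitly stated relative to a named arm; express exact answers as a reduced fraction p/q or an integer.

row1: w_G1=65/82 w_G3=65/82 w_R=65/82
row2: w_G1=-65/82 w_G3=17/82 w_R=0
total: w_G1=0 w_G3=1 w_R=65/82
asked value: 65/82

recognized (axles ride arm R): planetary set, 17/24/65 teeth
row 1: whole set turns with the arm by x
superposition row 2 [arm held]: sun y, ring −(17/65)·y, arm 0
boundary: total ω_sun = x + y = 0 and total ω_ring = x − (17/65)·y = 1  ⇒  y = -65/82, x = 65/82
row 2 ring = −(17/65)·(-65/82) = 17/82
totals (row 1 + row 2): sun 65/82 + (-65/82) = 0, ring 65/82 + 17/82 = 1, arm 65/82 + 0 = 65/82
asked cell (row1, ring) = 65/82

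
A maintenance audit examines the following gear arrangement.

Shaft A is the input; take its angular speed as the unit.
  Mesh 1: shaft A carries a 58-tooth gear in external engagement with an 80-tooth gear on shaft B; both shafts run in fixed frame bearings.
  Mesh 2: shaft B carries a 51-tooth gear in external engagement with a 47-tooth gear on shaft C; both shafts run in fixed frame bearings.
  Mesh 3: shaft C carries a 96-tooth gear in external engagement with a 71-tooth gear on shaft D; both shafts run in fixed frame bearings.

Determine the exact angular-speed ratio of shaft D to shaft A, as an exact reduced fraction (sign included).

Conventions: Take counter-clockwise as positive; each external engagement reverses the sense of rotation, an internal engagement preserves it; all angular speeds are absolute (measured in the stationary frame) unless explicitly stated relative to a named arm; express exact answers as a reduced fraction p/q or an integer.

-17748/16685

class = fixed-axis compound train [3 meshes; 3 ratios multiply, 3 sense flips]
mesh 1 [58T→80T]: running ratio 29/40, sense −
mesh 2 [51T→47T]: running ratio 1479/1880, sense +
mesh 3 [96T→71T]: running ratio 17748/16685, sense −
ω_out/ω_in = -17748/16685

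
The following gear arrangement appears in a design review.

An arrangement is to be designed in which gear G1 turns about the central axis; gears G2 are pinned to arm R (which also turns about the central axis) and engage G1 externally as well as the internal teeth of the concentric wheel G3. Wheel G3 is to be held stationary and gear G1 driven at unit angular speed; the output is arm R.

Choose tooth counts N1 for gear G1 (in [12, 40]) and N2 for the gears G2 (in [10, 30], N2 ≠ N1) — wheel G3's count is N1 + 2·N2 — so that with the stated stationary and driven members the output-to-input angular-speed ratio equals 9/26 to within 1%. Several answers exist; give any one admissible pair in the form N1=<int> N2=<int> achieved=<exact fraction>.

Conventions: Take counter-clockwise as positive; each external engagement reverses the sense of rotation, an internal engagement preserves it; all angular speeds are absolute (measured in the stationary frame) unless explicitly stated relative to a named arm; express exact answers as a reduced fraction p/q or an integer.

class = planetary set [ratio 9/26 wanted; Willis about the carrier]
Willis with ω_ring = 0: ω_arm/ω_sun = N1/(N1+N3); set equal to 9/26  ⇒  N3/N1 = 1/(9/26) − 1 = 17/9
N3 = N1 + 2·N2  ⇒  N2/N1 = (N3/N1 − 1)/2 = (17/9 − 1)/2 = 4/9
smallest multiple with N1 ≥ 12 and N2 ≥ 10: k = 3  ⇒  N1 = 3·9 = 27, N2 = 3·4 = 12 (N1 ≤ 40, N2 ≤ 30, N2 ≠ N1 ✓), N3 = 27 + 2·12 = 51
check: N1/(N1+N3) with N1 = 27, N3 = 51 gives 9/26; |achieved − target| = 0 ≤ 9/2600 ✓

N1=27 N2=12 achieved=9/26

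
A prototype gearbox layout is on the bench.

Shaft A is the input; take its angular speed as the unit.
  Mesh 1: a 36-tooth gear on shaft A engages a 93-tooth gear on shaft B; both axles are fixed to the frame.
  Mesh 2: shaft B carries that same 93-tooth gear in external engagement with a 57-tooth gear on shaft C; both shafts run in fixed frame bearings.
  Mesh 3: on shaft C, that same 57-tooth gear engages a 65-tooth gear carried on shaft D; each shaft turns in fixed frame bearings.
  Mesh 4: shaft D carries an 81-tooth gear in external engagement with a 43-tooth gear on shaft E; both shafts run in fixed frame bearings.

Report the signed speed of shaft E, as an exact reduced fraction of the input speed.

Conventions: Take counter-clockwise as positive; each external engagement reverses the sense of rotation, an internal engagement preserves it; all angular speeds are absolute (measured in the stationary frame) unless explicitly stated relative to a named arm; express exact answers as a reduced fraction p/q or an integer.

4-mesh fixed-axis compound train (all bearings frame-fixed)
mesh 1 [36T→93T]: |ω|/ω_in = 1×36/93 = 12/31, sense flips to −
mesh 2 [93T→57T]: |ω|/ω_in = (12/31)×93/57 = 12/19, sense flips to +
mesh 3 [57T→65T]: |ω|/ω_in = (12/19)×57/65 = 36/65, sense flips to −
mesh 4 [81T→43T]: |ω|/ω_in = (36/65)×81/43 = 2916/2795, sense flips to +
signed output speed (× input speed) = 2916/2795

2916/2795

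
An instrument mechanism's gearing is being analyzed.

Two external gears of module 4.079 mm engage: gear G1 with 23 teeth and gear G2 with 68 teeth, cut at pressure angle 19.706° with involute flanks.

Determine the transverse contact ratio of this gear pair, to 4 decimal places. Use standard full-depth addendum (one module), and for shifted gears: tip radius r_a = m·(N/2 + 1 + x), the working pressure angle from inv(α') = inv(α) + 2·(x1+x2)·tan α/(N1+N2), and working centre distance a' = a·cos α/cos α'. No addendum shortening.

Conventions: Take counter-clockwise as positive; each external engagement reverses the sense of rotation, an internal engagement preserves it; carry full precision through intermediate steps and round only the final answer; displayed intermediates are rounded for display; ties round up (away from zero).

1.7119

recognized (one external pair, fixed centres): single-mesh tooth geometry, m = 4.079, N1 = 23, N2 = 68
base radii: r_b1 = 44.161315, r_b2 = 130.563888
tip radii: r_a1 = 50.987500, r_a2 = 142.765000
no profile shift: α' = α, a' = a
action lengths: √(r_a1²−r_b1²) = 25.485357, √(r_a2²−r_b2²) = 57.748736
base pitch p_b = π·m·cos α = 12.064075
CR = (25.485357 + 57.748736 − 185.594500·sin 19.70600°)/12.064075 = 1.711923
contact ratio ≈ 1.7119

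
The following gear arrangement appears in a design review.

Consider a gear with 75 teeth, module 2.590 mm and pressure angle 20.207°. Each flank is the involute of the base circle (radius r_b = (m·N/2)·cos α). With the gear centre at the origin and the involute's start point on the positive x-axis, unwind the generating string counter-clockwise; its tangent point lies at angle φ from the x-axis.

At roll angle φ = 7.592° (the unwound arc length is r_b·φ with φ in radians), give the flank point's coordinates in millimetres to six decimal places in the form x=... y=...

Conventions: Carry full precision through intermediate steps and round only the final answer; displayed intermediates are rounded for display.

x=91.943693 y=0.070560

recognized (one wheel, involute flank): single-mesh tooth geometry, m = 2.590, N = 75
pitch radius r_p = m·N/2 = 2.590·75/2 = 97.125000
base radius r_b = r_p·cos α = 97.125000·cos 20.207° = 91.147037
roll angle φ = 7.592° = 0.13250540 rad
x = r_b·(cos φ + φ·sin φ) = 91.943693
y = r_b·(sin φ − φ·cos φ) = 0.070560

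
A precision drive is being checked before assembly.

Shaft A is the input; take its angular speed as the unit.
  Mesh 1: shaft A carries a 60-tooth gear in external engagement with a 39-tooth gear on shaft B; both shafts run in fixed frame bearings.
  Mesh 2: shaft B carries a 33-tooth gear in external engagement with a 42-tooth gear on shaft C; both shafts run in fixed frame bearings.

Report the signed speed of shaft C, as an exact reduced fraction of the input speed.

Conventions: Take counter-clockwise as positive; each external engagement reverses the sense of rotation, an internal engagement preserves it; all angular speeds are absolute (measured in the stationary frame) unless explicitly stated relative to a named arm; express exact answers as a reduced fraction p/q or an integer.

2-mesh fixed-axis compound train (all bearings frame-fixed)
mesh 1 [60T→39T]: |ω|/ω_in = 1×60/39 = 20/13, sense flips to −
mesh 2 [33T→42T]: |ω|/ω_in = (20/13)×33/42 = 110/91, sense flips to +
signed output speed (× input speed) = 110/91

110/91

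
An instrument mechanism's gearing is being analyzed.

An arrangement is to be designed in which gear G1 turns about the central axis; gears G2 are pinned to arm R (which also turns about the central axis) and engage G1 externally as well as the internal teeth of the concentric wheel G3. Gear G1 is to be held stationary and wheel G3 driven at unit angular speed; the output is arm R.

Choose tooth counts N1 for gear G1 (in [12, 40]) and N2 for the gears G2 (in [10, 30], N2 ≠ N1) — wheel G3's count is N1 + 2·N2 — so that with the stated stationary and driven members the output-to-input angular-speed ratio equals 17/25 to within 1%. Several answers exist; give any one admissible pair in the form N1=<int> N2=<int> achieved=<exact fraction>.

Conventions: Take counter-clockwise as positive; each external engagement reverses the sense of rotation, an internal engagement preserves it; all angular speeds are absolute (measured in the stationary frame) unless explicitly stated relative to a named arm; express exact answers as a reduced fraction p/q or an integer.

design class (target 17/25): planetary set
Willis with ω_sun = 0: ω_arm/ω_ring = N3/(N1+N3); set equal to 17/25  ⇒  N3/N1 = (17/25)/(1 − 17/25) = 17/8
N3 = N1 + 2·N2  ⇒  N2/N1 = (N3/N1 − 1)/2 = (17/8 − 1)/2 = 9/16
smallest multiple with N1 ≥ 12 and N2 ≥ 10: k = 2  ⇒  N1 = 2·16 = 32, N2 = 2·9 = 18 (N1 ≤ 40, N2 ≤ 30, N2 ≠ N1 ✓), N3 = 32 + 2·18 = 68
check: N3/(N1+N3) with N1 = 32, N3 = 68 gives 17/25; |achieved − target| = 0 ≤ 17/2500 ✓

N1=32 N2=18 achieved=17/25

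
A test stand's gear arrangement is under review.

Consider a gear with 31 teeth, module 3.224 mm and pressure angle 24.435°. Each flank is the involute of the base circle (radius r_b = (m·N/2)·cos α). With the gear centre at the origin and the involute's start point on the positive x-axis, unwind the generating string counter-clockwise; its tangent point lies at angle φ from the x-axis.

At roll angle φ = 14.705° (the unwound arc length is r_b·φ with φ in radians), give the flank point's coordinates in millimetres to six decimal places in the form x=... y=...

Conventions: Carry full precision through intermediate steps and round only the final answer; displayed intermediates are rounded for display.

class = single-mesh tooth geometry [base-circle involute, m = 3.224, 31T]
pitch radius r_p = m·N/2 = 3.224·31/2 = 49.972000
base radius r_b = r_p·cos α = 49.972000·cos 24.435° = 45.496065
roll angle φ = 14.705° = 0.25665067 rad
x = r_b·(cos φ + φ·sin φ) = 46.969883
y = r_b·(sin φ − φ·cos φ) = 0.254693

x=46.969883 y=0.254693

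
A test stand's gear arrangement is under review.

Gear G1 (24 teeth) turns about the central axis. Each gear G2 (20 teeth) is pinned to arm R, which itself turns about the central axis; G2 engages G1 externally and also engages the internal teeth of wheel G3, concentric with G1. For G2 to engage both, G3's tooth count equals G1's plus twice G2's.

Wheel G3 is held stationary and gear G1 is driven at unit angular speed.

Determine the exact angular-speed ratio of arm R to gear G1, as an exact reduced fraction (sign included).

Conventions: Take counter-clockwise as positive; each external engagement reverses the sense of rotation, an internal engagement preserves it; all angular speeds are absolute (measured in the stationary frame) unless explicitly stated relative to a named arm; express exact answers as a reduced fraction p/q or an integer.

3/11

class = planetary set [G3 = 24+2·20 = 64; Willis about the carrier]
ring teeth: 24 + 2·20 = 64
24(ω_sun−ω_arm) = −64(ω_ring−ω_arm),  ω_ring = 0, ω_sun = 1
24(1−ω_arm) = −64(0−ω_arm)  ⇒  88·ω_arm = 24  ⇒  ω_arm = 3/11
ω_out/ω_in = 3/11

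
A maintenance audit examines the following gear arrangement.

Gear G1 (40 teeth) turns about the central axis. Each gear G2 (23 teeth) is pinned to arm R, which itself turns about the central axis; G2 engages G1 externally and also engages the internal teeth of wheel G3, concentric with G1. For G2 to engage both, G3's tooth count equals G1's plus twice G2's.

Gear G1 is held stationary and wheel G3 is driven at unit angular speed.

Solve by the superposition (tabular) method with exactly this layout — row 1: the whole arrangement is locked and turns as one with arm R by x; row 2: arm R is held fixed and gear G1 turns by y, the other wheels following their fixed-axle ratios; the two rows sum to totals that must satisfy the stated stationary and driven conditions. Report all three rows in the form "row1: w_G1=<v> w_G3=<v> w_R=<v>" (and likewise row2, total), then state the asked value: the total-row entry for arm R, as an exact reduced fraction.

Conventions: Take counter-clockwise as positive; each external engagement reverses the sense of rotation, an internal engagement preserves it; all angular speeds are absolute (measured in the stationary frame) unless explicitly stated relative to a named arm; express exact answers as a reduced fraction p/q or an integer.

recognized (axles ride arm R): planetary set, 40/23/86 teeth
row 1: whole set turns with the arm by x
superposition row 2 [arm held]: sun y, ring −(40/86)·y, arm 0
boundary: total ω_sun = x + y = 0 and total ω_ring = x − (40/86)·y = 1  ⇒  y = -43/63, x = 43/63
row 2 ring = −(40/86)·(-43/63) = 20/63
totals (row 1 + row 2): sun 43/63 + (-43/63) = 0, ring 43/63 + 20/63 = 1, arm 43/63 + 0 = 43/63
asked cell (total, arm) = 43/63

row1: w_G1=43/63 w_G3=43/63 w_R=43/63
row2: w_G1=-43/63 w_G3=20/63 w_R=0
total: w_G1=0 w_G3=1 w_R=43/63
asked value: 43/63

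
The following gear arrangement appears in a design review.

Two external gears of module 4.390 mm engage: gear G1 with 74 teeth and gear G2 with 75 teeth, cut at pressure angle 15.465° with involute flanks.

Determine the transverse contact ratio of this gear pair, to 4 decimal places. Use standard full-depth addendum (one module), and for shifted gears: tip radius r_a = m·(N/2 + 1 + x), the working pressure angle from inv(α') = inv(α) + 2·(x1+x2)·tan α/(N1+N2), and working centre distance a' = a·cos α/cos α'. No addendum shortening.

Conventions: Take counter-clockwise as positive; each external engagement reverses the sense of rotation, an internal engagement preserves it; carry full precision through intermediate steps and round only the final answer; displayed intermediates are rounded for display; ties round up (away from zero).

single-mesh involute tooth geometry (74T engaging 75T at module 4.390)
base radii: r_b1 = 156.548981, r_b2 = 158.664508
tip radii: r_a1 = 166.820000, r_a2 = 169.015000
no profile shift: α' = α, a' = a
action lengths: √(r_a1²−r_b1²) = 57.630971, √(r_a2²−r_b2²) = 58.237823
base pitch p_b = π·m·cos α = 13.292247
CR = (57.630971 + 58.237823 − 327.055000·sin 15.46500°)/13.292247 = 2.156120
contact ratio ≈ 2.1561

2.1561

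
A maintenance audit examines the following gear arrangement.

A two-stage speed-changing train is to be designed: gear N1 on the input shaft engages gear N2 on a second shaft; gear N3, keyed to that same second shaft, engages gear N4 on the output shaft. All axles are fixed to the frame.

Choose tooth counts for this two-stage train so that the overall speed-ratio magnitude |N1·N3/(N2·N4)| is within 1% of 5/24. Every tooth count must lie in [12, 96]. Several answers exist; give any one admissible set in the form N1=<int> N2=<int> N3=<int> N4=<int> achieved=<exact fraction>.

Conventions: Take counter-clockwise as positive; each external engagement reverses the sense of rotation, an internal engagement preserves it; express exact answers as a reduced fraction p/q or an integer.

design class (target 5/24): fixed-axis compound train
target = 5/24 in lowest terms: an exact hit needs N1·N3 = k·5 and N2·N4 = k·24 for one integer k, every count in [12, 96]; additionally prefer no 1:1 stage (N1 ≠ N2, N3 ≠ N4)
k = 1…35: no 1:1-free in-range split of k·5 and k·24 into factor pairs; take k = 36
k = 36: N1·N3 = 180 = 12·15, N2·N4 = 864 = 72·12
achieved = 12·15/(72·12) = 5/24; |achieved − target| = 0 ≤ 1/480 ✓

N1=12 N2=72 N3=15 N4=12 achieved=5/24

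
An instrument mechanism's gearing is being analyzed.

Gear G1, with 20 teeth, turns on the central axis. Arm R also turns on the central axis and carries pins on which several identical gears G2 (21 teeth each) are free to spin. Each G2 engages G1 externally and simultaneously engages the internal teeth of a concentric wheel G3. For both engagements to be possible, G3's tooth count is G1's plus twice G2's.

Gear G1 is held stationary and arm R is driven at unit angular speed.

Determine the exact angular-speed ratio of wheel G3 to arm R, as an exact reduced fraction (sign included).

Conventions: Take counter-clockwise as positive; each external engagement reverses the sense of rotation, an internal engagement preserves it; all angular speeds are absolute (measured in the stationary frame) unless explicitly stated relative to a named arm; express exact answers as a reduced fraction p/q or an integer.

topology: planetary set — G1 20T / G2 21T / G3 62T, arm = carrier (Willis)
ring teeth: 20 + 2·21 = 62
20(ω_sun−ω_arm) = −62(ω_ring−ω_arm),  ω_sun = 0, ω_arm = 1
ω_ring = 1 − (20/62)(0−1) = 41/31
ω_out/ω_in = 41/31

41/31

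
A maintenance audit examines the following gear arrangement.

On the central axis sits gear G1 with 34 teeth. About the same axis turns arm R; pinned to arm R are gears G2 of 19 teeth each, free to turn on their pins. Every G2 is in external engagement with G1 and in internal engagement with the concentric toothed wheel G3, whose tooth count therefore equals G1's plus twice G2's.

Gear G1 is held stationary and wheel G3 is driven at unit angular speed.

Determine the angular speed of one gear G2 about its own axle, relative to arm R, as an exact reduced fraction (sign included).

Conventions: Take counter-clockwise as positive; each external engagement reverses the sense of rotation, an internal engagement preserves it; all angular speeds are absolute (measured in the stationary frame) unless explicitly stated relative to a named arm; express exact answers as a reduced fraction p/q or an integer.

1224/1007

class = planetary set [G3 = 34+2·19 = 72; Willis about the carrier]
ring teeth: 34 + 2·19 = 72
34(ω_sun−ω_arm) = −72(ω_ring−ω_arm),  ω_sun = 0, ω_ring = 1
34(0−ω_arm) = −72(1−ω_arm)  ⇒  106·ω_arm = 72  ⇒  ω_arm = 36/53
sun–planet mesh: 34·(0−36/53) = −19·(ω_p−ω_arm)  ⇒  ω_p−ω_arm = 1224/1007
exact speed ratio = 1224/1007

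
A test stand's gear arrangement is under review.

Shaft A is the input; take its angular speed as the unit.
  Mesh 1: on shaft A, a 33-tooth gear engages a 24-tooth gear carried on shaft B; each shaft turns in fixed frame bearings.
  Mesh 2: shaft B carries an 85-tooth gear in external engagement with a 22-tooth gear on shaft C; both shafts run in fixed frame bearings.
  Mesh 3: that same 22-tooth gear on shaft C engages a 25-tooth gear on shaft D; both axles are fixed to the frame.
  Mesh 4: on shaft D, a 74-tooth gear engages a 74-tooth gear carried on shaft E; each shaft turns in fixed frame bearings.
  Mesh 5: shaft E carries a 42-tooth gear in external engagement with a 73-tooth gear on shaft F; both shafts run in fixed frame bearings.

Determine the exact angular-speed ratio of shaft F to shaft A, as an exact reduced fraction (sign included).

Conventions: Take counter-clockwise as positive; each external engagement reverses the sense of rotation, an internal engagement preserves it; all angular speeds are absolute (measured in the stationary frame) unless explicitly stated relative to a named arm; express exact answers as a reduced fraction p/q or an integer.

-3927/1460

class = fixed-axis compound train [5 meshes; 5 ratios multiply, 5 sense flips]
mesh 1 [33T→24T]: running ratio 11/8, sense −
mesh 2 [85T→22T]: running ratio 85/16, sense +
mesh 3 [22T→25T]: running ratio 187/40, sense −
mesh 4 [74T→74T]: running ratio 187/40, sense +
mesh 5 [42T→73T]: running ratio 3927/1460, sense −
ω_out/ω_in = -3927/1460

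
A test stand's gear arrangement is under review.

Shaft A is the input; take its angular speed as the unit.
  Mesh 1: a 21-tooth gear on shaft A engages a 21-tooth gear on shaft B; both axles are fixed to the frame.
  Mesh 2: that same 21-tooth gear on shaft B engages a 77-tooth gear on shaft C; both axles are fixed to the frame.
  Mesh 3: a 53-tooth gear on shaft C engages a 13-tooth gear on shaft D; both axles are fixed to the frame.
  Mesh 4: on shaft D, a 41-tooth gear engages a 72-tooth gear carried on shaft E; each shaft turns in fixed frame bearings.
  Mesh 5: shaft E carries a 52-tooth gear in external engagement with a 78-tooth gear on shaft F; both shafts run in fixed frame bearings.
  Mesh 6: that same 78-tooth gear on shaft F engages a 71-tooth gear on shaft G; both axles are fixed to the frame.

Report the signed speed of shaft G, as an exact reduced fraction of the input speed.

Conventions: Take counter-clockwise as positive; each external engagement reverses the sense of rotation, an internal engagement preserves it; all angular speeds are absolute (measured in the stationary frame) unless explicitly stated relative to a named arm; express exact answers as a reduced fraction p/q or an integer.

2173/4686

6-mesh fixed-axis compound train (all bearings frame-fixed)
mesh 1 [21T→21T]: |ω|/ω_in = 1×21/21 = 1, sense flips to −
mesh 2 [21T→77T]: |ω|/ω_in = 1×21/77 = 3/11, sense flips to +
mesh 3 [53T→13T]: |ω|/ω_in = (3/11)×53/13 = 159/143, sense flips to −
mesh 4 [41T→72T]: |ω|/ω_in = (159/143)×41/72 = 2173/3432, sense flips to +
mesh 5 [52T→78T]: |ω|/ω_in = (2173/3432)×52/78 = 2173/5148, sense flips to −
mesh 6 [78T→71T]: |ω|/ω_in = (2173/5148)×78/71 = 2173/4686, sense flips to +
signed output speed (× input speed) = 2173/4686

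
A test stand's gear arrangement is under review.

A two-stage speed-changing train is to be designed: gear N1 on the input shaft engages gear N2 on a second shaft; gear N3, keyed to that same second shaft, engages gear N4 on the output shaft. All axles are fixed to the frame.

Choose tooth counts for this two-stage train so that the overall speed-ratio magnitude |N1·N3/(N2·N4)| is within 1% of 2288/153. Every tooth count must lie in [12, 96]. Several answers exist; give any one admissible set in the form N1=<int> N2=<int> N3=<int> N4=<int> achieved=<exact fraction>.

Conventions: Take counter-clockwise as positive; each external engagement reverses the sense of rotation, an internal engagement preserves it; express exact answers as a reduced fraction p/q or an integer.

2-stage fixed-axis compound train for ratio 2288/153
target = 2288/153 in lowest terms: an exact hit needs N1·N3 = k·2288 and N2·N4 = k·153 for one integer k, every count in [12, 96]; additionally prefer no 1:1 stage (N1 ≠ N2, N3 ≠ N4)
k = 1: no 1:1-free in-range split of k·2288 and k·153 into factor pairs; take k = 2
k = 2: N1·N3 = 4576 = 52·88, N2·N4 = 306 = 17·18
achieved = 52·88/(17·18) = 2288/153; |achieved − target| = 0 ≤ 572/3825 ✓

N1=52 N2=17 N3=88 N4=18 achieved=2288/153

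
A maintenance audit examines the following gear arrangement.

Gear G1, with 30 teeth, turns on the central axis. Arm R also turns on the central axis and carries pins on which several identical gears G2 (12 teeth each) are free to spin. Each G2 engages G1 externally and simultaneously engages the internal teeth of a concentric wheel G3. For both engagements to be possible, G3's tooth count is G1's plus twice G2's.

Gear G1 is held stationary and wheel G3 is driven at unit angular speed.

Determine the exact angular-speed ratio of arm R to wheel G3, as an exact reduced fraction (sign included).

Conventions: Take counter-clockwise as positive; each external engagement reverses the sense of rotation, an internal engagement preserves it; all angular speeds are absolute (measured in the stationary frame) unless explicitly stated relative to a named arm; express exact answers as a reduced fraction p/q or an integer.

planetary set (30T centre, 12T on arm, 54T internal) — Willis relation
ring teeth: 30 + 2·12 = 54
30(ω_sun−ω_arm) = −54(ω_ring−ω_arm),  ω_sun = 0, ω_ring = 1
30(0−ω_arm) = −54(1−ω_arm)  ⇒  84·ω_arm = 54  ⇒  ω_arm = 9/14
ω_out/ω_in = 9/14

9/14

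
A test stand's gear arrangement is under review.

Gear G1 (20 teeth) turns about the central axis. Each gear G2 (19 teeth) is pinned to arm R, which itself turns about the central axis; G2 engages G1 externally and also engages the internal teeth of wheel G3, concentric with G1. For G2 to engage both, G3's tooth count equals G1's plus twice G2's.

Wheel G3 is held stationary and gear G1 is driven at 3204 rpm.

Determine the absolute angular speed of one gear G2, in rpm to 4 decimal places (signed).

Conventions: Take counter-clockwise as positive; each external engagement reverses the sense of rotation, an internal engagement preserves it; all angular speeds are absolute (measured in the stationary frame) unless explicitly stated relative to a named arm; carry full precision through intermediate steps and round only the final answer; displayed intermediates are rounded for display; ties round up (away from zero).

recognized (axles ride arm R): planetary set, 20/19/58 teeth
normalise by the input: solve with ω_sun = 1, then scale by 3204 rpm
ring teeth: 20 + 2·19 = 58
20(ω_sun−ω_arm) = −58(ω_ring−ω_arm),  ω_ring = 0, ω_sun = 1
20(1−ω_arm) = −58(0−ω_arm)  ⇒  78·ω_arm = 20  ⇒  ω_arm = 10/39
sun–planet mesh: 20·(1−10/39) = −19·(ω_p−ω_arm)  ⇒  ω_p−ω_arm = -580/741
ω_p = 10/39 − 580/741 = -10/19
scale: ω_p = -10/19 × 3204 rpm = -1686.3158 rpm

-1686.3158 rpm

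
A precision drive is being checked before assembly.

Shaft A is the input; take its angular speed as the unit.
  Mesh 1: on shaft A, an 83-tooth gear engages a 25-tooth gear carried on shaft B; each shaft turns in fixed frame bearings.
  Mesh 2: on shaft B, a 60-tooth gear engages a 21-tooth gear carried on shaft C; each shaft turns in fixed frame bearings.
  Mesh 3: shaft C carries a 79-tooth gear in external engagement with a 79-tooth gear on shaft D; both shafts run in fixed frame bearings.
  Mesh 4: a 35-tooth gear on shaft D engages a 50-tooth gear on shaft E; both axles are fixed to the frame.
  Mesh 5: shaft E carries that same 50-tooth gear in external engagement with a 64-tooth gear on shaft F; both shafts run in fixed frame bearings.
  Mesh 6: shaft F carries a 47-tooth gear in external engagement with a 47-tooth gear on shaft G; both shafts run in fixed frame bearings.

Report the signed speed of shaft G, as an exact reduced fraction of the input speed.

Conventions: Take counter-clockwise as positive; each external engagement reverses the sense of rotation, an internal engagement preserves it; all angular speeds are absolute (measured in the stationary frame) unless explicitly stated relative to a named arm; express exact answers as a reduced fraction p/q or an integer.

6-mesh fixed-axis compound train (all bearings frame-fixed)
mesh 1 [83T→25T]: |ω|/ω_in = 1×83/25 = 83/25, sense flips to −
mesh 2 [60T→21T]: |ω|/ω_in = (83/25)×60/21 = 332/35, sense flips to +
mesh 3 [79T→79T]: |ω|/ω_in = (332/35)×79/79 = 332/35, sense flips to −
mesh 4 [35T→50T]: |ω|/ω_in = (332/35)×35/50 = 166/25, sense flips to +
mesh 5 [50T→64T]: |ω|/ω_in = (166/25)×50/64 = 83/16, sense flips to −
mesh 6 [47T→47T]: |ω|/ω_in = (83/16)×47/47 = 83/16, sense flips to +
signed output speed (× input speed) = 83/16

83/16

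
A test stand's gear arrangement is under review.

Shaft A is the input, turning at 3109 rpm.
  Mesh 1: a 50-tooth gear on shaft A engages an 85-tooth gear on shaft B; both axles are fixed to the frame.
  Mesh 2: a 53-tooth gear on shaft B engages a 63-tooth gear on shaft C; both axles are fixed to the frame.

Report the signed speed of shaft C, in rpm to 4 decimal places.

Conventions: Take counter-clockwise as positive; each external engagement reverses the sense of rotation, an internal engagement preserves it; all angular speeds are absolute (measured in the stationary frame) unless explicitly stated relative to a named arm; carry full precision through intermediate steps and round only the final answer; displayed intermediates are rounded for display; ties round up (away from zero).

+1538.5341 rpm

recognized (3 fixed axles, 2 meshes): fixed-axis compound train
mesh 1 [50T→85T]: ω = 3109.0000×50/85 = 1828.8235 rpm, sense flips to −
mesh 2 [53T→63T]: ω = 1828.8235×53/63 = 1538.5341 rpm, sense flips to +
signed output speed = +1538.5341 rpm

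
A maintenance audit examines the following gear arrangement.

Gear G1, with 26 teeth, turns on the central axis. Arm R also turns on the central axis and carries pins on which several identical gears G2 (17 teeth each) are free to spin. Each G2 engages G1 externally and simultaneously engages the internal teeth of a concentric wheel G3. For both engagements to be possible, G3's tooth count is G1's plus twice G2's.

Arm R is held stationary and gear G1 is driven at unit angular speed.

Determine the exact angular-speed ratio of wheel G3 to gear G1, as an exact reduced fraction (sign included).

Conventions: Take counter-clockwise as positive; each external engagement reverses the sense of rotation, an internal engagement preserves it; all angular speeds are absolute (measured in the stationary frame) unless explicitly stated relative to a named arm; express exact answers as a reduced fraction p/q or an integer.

class = planetary set [G3 = 26+2·17 = 60; Willis about the carrier]
ring teeth: 26 + 2·17 = 60
26(ω_sun−ω_arm) = −60(ω_ring−ω_arm),  ω_arm = 0, ω_sun = 1
ω_ring = 0 − (26/60)(1−0) = -13/30
ω_out/ω_in = -13/30

-13/30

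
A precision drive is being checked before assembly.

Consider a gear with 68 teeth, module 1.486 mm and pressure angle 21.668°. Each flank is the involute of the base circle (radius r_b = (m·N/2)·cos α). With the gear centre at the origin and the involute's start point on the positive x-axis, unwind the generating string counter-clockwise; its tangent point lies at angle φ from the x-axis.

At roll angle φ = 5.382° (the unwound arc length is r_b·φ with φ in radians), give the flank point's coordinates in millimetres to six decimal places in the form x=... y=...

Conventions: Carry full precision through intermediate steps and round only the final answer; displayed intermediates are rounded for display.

topology: single-mesh involute geometry — m = 1.486, N = 68
pitch radius r_p = m·N/2 = 1.486·68/2 = 50.524000
base radius r_b = r_p·cos α = 50.524000·cos 21.668° = 46.953920
roll angle φ = 5.382° = 0.09393362 rad
x = r_b·(cos φ + φ·sin φ) = 47.160613
y = r_b·(sin φ − φ·cos φ) = 0.012961

x=47.160613 y=0.012961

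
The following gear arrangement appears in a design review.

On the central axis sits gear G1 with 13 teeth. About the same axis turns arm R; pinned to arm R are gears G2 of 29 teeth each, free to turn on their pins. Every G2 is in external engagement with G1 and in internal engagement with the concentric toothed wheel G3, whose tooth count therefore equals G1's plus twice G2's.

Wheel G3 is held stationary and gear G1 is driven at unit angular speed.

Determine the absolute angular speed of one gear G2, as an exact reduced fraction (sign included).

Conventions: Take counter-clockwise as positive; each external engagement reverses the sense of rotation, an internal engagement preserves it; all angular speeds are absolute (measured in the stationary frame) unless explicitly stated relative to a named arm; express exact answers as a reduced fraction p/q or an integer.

topology: planetary set — G1 13T / G2 29T / G3 71T, arm = carrier (Willis)
ring teeth: 13 + 2·29 = 71
13(ω_sun−ω_arm) = −71(ω_ring−ω_arm),  ω_ring = 0, ω_sun = 1
13(1−ω_arm) = −71(0−ω_arm)  ⇒  84·ω_arm = 13  ⇒  ω_arm = 13/84
sun–planet mesh: 13·(1−13/84) = −29·(ω_p−ω_arm)  ⇒  ω_p−ω_arm = -923/2436
ω_p = 13/84 − 923/2436 = -13/58
exact speed ratio = -13/58

-13/58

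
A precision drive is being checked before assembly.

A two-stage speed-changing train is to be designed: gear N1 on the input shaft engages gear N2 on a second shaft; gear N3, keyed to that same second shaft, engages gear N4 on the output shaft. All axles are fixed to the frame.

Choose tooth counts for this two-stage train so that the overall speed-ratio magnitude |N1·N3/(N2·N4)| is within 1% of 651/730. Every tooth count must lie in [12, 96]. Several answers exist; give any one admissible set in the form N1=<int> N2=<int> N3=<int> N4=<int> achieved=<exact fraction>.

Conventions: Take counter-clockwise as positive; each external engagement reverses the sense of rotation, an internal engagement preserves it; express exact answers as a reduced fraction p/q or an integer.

N1=14 N2=20 N3=93 N4=73 achieved=651/730

2-stage fixed-axis compound train for ratio 651/730
target = 651/730 in lowest terms: an exact hit needs N1·N3 = k·651 and N2·N4 = k·730 for one integer k, every count in [12, 96]; additionally prefer no 1:1 stage (N1 ≠ N2, N3 ≠ N4)
k = 1: no 1:1-free in-range split of k·651 and k·730 into factor pairs; take k = 2
k = 2: N1·N3 = 1302 = 14·93, N2·N4 = 1460 = 20·73
achieved = 14·93/(20·73) = 651/730; |achieved − target| = 0 ≤ 651/73000 ✓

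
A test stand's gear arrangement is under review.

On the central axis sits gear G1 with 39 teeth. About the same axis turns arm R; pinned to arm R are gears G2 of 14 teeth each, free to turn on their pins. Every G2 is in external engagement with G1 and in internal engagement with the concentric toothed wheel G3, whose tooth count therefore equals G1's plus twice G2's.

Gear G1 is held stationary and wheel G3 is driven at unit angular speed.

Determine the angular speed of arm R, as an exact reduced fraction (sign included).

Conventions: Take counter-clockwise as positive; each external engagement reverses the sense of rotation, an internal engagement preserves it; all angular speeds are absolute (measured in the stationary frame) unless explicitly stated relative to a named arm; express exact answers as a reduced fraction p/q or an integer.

class = planetary set [G3 = 39+2·14 = 67; Willis about the carrier]
ring teeth: 39 + 2·14 = 67
39(ω_sun−ω_arm) = −67(ω_ring−ω_arm),  ω_sun = 0, ω_ring = 1
39(0−ω_arm) = −67(1−ω_arm)  ⇒  106·ω_arm = 67  ⇒  ω_arm = 67/106
exact speed ratio = 67/106

67/106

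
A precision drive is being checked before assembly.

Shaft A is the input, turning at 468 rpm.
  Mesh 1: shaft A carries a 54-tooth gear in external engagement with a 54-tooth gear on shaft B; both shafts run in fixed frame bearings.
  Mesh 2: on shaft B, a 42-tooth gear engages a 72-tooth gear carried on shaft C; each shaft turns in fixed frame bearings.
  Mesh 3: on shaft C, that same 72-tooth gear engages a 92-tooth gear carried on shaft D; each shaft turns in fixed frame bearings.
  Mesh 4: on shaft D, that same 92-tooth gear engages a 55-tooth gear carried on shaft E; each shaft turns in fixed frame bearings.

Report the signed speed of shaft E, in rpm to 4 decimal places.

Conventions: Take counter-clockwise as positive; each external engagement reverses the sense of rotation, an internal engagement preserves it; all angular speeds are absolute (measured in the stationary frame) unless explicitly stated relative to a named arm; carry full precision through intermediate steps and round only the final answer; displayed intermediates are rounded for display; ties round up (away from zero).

class = fixed-axis compound train [4 meshes; 4 ratios multiply, 4 sense flips]
mesh 1 [54T→54T]: ω = 468.0000×54/54 = 468.0000 rpm, sense flips to −
mesh 2 [42T→72T]: ω = 468.0000×42/72 = 273.0000 rpm, sense flips to +
mesh 3 [72T→92T]: ω = 273.0000×72/92 = 213.6522 rpm, sense flips to −
mesh 4 [92T→55T]: ω = 213.6522×92/55 = 357.3818 rpm, sense flips to +
signed output speed = +357.3818 rpm

+357.3818 rpm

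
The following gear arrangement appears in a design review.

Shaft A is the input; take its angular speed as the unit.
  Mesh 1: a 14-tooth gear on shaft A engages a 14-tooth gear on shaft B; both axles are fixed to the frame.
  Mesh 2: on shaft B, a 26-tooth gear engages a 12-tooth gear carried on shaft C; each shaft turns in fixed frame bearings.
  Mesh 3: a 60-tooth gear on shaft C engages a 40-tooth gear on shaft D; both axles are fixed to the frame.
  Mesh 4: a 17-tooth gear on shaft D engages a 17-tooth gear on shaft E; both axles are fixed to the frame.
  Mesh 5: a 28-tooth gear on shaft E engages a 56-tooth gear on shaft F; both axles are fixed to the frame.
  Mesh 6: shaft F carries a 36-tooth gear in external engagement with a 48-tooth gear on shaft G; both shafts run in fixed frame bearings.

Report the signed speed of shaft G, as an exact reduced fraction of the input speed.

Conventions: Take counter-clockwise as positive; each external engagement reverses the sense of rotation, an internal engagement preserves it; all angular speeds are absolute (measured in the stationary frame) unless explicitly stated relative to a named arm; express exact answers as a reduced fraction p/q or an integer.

6-mesh fixed-axis compound train (all bearings frame-fixed)
mesh 1 [14T→14T]: |ω|/ω_in = 1×14/14 = 1, sense flips to −
mesh 2 [26T→12T]: |ω|/ω_in = 1×26/12 = 13/6, sense flips to +
mesh 3 [60T→40T]: |ω|/ω_in = (13/6)×60/40 = 13/4, sense flips to −
mesh 4 [17T→17T]: |ω|/ω_in = (13/4)×17/17 = 13/4, sense flips to +
mesh 5 [28T→56T]: |ω|/ω_in = (13/4)×28/56 = 13/8, sense flips to −
mesh 6 [36T→48T]: |ω|/ω_in = (13/8)×36/48 = 39/32, sense flips to +
signed output speed (× input speed) = 39/32

39/32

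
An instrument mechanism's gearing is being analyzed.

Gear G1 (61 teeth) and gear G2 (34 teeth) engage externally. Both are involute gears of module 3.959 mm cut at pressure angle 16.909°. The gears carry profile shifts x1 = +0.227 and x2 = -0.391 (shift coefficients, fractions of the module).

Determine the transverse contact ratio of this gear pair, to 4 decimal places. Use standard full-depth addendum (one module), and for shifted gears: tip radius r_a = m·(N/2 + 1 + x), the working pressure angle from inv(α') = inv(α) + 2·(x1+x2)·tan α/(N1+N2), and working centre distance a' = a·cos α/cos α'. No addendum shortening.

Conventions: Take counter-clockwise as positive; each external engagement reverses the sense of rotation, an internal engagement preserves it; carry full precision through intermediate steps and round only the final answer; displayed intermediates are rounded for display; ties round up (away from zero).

1.9862

class = single-mesh tooth geometry [involute pair 61T × 34T, m = 3.959]
base radii: r_b1 = 115.529247, r_b2 = 64.393351
tip radii: r_a1 = 125.607193, r_a2 = 69.714031
inv(α') = inv(16.909°) + 2·(+0.227-0.391)·tan α/(61+34) = 0.00782751  ⇒  α' = 16.22981°
a' = a·cos α / cos α' = 188.0525·cos 16.909°/cos 16.22981° = 187.390401
action lengths: √(r_a1²−r_b1²) = 49.296654, √(r_a2²−r_b2²) = 26.712217
base pitch p_b = π·m·cos α = 11.899863
CR = (49.296654 + 26.712217 − 187.390401·sin 16.22981°)/11.899863 = 1.986158
contact ratio ≈ 1.9862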